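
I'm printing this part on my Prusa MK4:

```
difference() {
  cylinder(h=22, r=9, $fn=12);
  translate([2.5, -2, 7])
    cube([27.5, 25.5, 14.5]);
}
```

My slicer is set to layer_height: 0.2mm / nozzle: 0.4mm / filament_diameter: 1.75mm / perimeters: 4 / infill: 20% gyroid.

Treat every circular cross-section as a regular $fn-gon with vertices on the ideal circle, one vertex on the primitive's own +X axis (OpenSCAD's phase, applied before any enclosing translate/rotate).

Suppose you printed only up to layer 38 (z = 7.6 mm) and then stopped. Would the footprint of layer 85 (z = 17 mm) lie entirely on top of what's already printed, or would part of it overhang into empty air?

Compare the two slices. At z = 7.6: the r=9 cylinder contributes a regular 12-gon of circumradius 9 (area = (12/2)·9.000²·sin(360°/12) = 243.00 mm²); the cube at (2.5, -2) (footprint 27.5×25.5) is included at this height (area 701.25 mm²); Subtracting the remaining from the first: starting from the r=9 cylinder (243.00 mm²), the 27.5×25.5 cube at (2.5, -2) partially overlaps it — only the 51.55 mm² overlap (of its 701.25 mm²) is removed, clipping the outline — area = 191.45 mm². At z = 17: the r=9 cylinder gives a regular 12-gon of circumradius 9 (constant along its height) (area = (12/2)·9.000²·sin(360°/12) = 243.00 mm²); the 27.5×25.5 cube at (2.5, -2) contributes its full rectangle (area 701.25 mm²); Taking the first minus the rest: starting from the r=9 cylinder (243.00 mm²), the 27.5×25.5 cube at (2.5, -2) partially overlaps it — only the 51.55 mm² overlap (of its 701.25 mm²) is removed, clipping the outline — area = 191.45 mm². Checking containment: the cross-section at z = 17 is a subset of the cross-section at z = 7.6.

entirely on top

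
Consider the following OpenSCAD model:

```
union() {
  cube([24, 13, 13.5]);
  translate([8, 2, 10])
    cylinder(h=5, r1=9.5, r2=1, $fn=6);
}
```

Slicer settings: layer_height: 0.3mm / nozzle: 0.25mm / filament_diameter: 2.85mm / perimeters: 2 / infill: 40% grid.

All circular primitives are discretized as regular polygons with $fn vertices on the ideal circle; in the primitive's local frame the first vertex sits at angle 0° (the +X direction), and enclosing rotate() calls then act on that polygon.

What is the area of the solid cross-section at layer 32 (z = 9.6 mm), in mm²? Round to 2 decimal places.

312.00 mm²

At z = 9.6 mm: the cube (footprint 24×13) is included at this height (area 312.00 mm²); the cone at (8, 2) is absent (z outside [10, 15]); Combining (union): only the 24×13 cube is present, so the union is just that shape — area = 312.00 mm². Overall, the cross-section is a single solid region. Net area = 312.00 mm².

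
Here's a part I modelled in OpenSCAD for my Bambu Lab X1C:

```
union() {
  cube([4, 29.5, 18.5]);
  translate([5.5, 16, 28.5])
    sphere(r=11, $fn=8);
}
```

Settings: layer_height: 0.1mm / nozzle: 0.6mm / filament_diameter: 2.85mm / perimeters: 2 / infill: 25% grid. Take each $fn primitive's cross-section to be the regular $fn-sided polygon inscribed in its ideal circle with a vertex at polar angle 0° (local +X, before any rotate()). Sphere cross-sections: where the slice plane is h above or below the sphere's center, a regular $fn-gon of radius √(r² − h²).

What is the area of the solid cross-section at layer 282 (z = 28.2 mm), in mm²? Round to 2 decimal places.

341.99 mm²

At z = 28.2 mm: the cube does not reach this height (z outside [0, 18.5]); the r=11 sphere at (5.5, 16) contributes a regular 8-gon of circumradius √(11²−0.3²) = 10.996 (area = (8/2)·10.996²·sin(360°/8) = 341.99 mm²); Merging all regions: only the r=11 sphere at (5.5, 16) is present, so the union is just that shape — area = 341.99 mm². Overall, the cross-section is a single solid region. Net area = 341.99 mm².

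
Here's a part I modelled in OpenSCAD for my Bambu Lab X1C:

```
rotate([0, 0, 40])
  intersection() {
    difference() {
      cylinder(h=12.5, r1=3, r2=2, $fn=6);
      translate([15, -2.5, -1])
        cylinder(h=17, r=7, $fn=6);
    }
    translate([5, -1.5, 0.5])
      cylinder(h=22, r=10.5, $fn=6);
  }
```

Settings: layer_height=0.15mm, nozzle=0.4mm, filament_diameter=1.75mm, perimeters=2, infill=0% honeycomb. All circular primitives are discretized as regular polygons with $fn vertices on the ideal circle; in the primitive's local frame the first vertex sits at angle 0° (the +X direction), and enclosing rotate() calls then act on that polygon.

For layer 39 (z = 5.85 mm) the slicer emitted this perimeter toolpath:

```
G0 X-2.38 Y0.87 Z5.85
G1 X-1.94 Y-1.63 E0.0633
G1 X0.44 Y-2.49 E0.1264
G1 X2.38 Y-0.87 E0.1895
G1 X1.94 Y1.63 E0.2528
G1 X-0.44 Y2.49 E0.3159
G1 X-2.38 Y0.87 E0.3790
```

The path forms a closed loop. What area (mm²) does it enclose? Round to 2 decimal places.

Apply the shoelace formula to the sequence of (X, Y) vertices; enclosed area = 16.66 mm².

16.66 mm²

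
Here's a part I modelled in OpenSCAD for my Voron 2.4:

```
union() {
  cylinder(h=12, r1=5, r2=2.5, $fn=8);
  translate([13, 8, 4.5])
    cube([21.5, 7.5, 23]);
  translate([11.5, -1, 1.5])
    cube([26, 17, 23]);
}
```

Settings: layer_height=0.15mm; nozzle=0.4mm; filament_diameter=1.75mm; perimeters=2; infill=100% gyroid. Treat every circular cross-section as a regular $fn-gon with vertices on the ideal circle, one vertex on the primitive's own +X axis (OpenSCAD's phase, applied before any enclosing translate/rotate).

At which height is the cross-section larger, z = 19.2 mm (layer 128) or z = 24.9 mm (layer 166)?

layer 128 (z = 19.2 mm)

Layer 128 (z = 19.2): the cone is not intersected at this z (z outside [0, 12]); the cube at (13, 8) is present — its section is the full 21.5×7.5 rectangle (area 161.25 mm²); the cube at (11.5, -1) is present — its section is the full 26×17 rectangle (area 442.00 mm²); Taking the union: the 21.5×7.5 cube at (13, 8) lies entirely inside the 26×17 cube at (11.5, -1), so the union is just the 26×17 cube at (11.5, -1) — area = 442.00 mm². So its area = 442.00 mm². Layer 166 (z = 24.9): the cone is not intersected at this z (z outside [0, 12]); the 21.5×7.5 cube at (13, 8) contributes its full rectangle (area 161.25 mm²); the cube at (11.5, -1) does not reach this height (z outside [1.5, 24.5]); Taking the union: only the 21.5×7.5 cube at (13, 8) is present, so the union is just that shape — area = 161.25 mm². So its area = 161.25 mm². Layer 128 is larger (442.00 vs 161.25 mm²).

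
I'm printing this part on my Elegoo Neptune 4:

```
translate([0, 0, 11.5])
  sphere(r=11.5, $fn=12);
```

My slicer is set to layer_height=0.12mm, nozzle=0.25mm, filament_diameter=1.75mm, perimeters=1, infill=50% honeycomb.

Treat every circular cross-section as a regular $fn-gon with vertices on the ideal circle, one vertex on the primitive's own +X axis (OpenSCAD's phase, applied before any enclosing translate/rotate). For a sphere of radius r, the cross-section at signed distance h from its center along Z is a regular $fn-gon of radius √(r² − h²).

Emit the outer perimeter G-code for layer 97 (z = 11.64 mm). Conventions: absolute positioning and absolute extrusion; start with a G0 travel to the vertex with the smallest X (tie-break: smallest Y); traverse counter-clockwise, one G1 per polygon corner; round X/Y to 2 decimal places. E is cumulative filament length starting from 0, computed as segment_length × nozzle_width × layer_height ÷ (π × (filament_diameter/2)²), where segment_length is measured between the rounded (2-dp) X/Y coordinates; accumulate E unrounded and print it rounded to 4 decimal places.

G0 X-11.50 Y0.00 Z11.64
G1 X-9.96 Y-5.75 E0.0742
G1 X-5.75 Y-9.96 E0.1485
G1 X0.00 Y-11.50 E0.2227
G1 X5.75 Y-9.96 E0.2970
G1 X9.96 Y-5.75 E0.3713
G1 X11.50 Y0.00 E0.4455
G1 X9.96 Y5.75 E0.5197
G1 X5.75 Y9.96 E0.5940
G1 X0.00 Y11.50 E0.6682
G1 X-5.75 Y9.96 E0.7425
G1 X-9.96 Y5.75 E0.8168
G1 X-11.50 Y0.00 E0.8910

At z = 11.64 mm: the r=11.5 sphere contributes a regular 12-gon of circumradius √(11.5²−0.14²) = 11.499. The outline is a single polygon with 12 vertices. Extrusion per mm of travel: 0.25 × 0.12 / (π × 0.875²) = 0.012473. Accumulating E over each segment gives final E = 0.8910.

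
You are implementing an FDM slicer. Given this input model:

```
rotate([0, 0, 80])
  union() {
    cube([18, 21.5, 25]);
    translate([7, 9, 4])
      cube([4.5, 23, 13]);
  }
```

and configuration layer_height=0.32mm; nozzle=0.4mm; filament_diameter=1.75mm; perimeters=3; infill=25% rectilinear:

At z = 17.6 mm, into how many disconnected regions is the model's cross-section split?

At z = 17.6 mm: the cube (footprint 18×21.5) is included at this height; the cube at (7, 9) does not reach this height (z outside [4, 17]); Combining (union): only the 18×21.5 cube is present, so the union is just that shape — 1 connected region; (rotated 80° about Z; rotation is an isometry so areas/perimeters/island counts are preserved). The result has 1 disconnected region.

1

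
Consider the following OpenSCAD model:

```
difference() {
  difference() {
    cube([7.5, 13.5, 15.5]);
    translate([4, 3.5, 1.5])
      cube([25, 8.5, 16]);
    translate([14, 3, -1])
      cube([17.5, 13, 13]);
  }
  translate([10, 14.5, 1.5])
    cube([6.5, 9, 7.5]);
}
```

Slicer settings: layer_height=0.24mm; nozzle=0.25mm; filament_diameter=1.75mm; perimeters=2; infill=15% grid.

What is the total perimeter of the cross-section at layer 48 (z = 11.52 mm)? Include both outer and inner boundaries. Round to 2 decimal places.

At z = 11.52 mm: the 7.5×13.5 cube contributes its full rectangle (perimeter 42.00 mm); the cube at (4, 3.5) (footprint 25×8.5) is included at this height (perimeter 67.00 mm); the cube at (14, 3) is present — its section is the full 17.5×13 rectangle (perimeter 61.00 mm); Subtracting the remaining from the first: starting from the 7.5×13.5 cube, the 25×8.5 cube at (4, 3.5) partially overlaps it — only the 29.75 mm² overlap (of its 212.50 mm²) is removed, clipping the outline; the 17.5×13 cube at (14, 3) misses the remaining region (no effect) — boundary = 49.00 mm; the cube at (10, 14.5) is absent (z outside [1.5, 9]); After the difference (first − rest): none of the subtracted shapes is present at this height, so the result so far is unchanged — boundary = 49.00 mm. Overall, the cross-section is a single solid region. Total boundary length (outer) = 49.00 mm.

49.00 mm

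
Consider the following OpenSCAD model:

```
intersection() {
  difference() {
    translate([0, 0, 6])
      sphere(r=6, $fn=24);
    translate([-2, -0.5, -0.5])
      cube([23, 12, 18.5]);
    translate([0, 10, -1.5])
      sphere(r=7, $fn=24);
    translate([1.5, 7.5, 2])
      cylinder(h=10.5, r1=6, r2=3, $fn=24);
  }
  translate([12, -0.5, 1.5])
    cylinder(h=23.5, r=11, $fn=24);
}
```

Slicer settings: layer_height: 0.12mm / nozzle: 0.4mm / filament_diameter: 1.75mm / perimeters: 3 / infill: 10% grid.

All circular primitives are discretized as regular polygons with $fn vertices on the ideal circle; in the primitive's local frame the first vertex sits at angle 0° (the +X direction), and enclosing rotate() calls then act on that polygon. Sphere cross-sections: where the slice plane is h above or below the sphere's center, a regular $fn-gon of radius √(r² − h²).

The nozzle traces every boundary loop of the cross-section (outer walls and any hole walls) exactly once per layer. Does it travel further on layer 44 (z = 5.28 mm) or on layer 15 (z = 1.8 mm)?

Layer 44 (z = 5.28): the sphere: section is a regular 24-gon, circumradius = √(r²−h²) = √(6²−0.72²) = 5.957 (perimeter = 2·24·5.957·sin(180°/24) = 37.32 mm); the 23×12 cube at (-2, -0.5) contributes its full rectangle (perimeter 70.00 mm); the sphere at (0, 10): section is a regular 24-gon, circumradius = √(r²−h²) = √(7²−6.78²) = 1.741 (perimeter = 2·24·1.741·sin(180°/24) = 10.91 mm); the cone at (1.5, 7.5) (r1=6→r2=3) has section circumradius 5.063 here — a regular 24-gon (perimeter = 2·24·5.063·sin(180°/24) = 31.72 mm); Subtracting the remaining from the first: starting from the r=6 sphere, the 23×12 cube at (-2, -0.5) partially overlaps it — only the 43.13 mm² overlap (of its 276.00 mm²) is removed, clipping the outline; the r=7 sphere at (0, 10) misses the remaining region (no effect); the cone at (1.5, 7.5) partially overlaps it — only the 0.88 mm² overlap (of its 79.61 mm²) is removed, clipping the outline — boundary = 38.27 mm; the r=11 cylinder at (12, -0.5) gives a regular 24-gon of circumradius 11 (constant along its height) (perimeter = 2·24·11.000·sin(180°/24) = 68.92 mm); After intersecting: the r=11 cylinder at (12, -0.5) partially overlaps the result so far; clipping to the common part keeps 16.66 mm² — boundary = 16.55 mm. So its perimeter = 16.55 mm. Layer 15 (z = 1.8): the r=6 sphere contributes a regular 24-gon of circumradius √(6²−4.2²) = 4.285 (perimeter = 2·24·4.285·sin(180°/24) = 26.85 mm); the cube at (-2, -0.5) (footprint 23×12) is included at this height (perimeter 70.00 mm); the r=7 sphere at (0, 10) slices to a regular 24-gon of circumradius 6.173 (√(r²−h²) with h=3.3 from center) (perimeter = 2·24·6.173·sin(180°/24) = 38.68 mm); the cone at (1.5, 7.5) is absent (z outside [2, 12.5]); Subtracting the remaining from the first: starting from the r=6 sphere, the 23×12 cube at (-2, -0.5) partially overlaps it — only the 25.58 mm² overlap (of its 276.00 mm²) is removed, clipping the outline; the r=7 sphere at (0, 10) misses the remaining region (no effect) — boundary = 28.04 mm; the cylinder at (12, -0.5): section is a regular 24-gon, circumradius r=11 (perimeter = 2·24·11.000·sin(180°/24) = 68.92 mm); Keeping only the common overlap: the r=11 cylinder at (12, -0.5) partially overlaps the result so far; clipping to the common part keeps 7.51 mm² — boundary = 11.26 mm. So its perimeter = 11.26 mm. Layer 44 is larger (16.55 vs 11.26 mm).

layer 44 (z = 5.28 mm)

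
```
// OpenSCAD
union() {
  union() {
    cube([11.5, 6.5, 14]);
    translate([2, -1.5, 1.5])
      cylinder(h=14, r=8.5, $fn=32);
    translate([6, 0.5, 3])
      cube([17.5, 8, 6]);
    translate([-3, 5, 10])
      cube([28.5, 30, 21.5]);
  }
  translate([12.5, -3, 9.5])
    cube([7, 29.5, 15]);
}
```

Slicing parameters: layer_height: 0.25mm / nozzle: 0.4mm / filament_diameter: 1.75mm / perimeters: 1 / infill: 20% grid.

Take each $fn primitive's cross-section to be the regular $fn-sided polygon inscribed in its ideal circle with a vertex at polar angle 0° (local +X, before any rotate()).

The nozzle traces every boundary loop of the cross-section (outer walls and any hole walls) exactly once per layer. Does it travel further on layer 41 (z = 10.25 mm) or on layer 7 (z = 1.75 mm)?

Layer 41 (z = 10.25): the cube (footprint 11.5×6.5) is included at this height (perimeter 36.00 mm); the r=8.5 cylinder at (2, -1.5) contributes a regular 32-gon of circumradius 8.5 (perimeter = 2·32·8.500·sin(180°/32) = 53.32 mm); the cube at (6, 0.5) is absent (z outside [3, 9]); the cube at (-3, 5) is present — its section is the full 28.5×30 rectangle (perimeter 117.00 mm); Combining (union): the regions partially overlap (shared area 78.25 mm²), so the edge portions inside another operand are dropped and the merged outline is re-measured after clipping — boundary = 144.45 mm; the cube at (12.5, -3) is present — its section is the full 7×29.5 rectangle (perimeter 73.00 mm); Taking the union: the regions partially overlap (shared area 150.50 mm²), so the edge portions inside another operand are dropped and the merged outline is re-measured after clipping — boundary = 160.45 mm. So its perimeter = 160.45 mm. Layer 7 (z = 1.75): the 11.5×6.5 cube contributes its full rectangle (perimeter 36.00 mm); the r=8.5 cylinder at (2, -1.5) contributes a regular 32-gon of circumradius 8.5 (perimeter = 2·32·8.500·sin(180°/32) = 53.32 mm); the cube at (6, 0.5) is not intersected at this z (z outside [3, 9]); the cube at (-3, 5) does not reach this height (z outside [10, 31.5]); Taking the union: the regions partially overlap (shared area 55.86 mm²), so the edge portions inside another operand are dropped and the merged outline is re-measured after clipping — boundary = 58.70 mm; the cube at (12.5, -3) is absent (z outside [9.5, 24.5]); Taking the union: only that combined region is present, so the union is just that shape — boundary = 58.70 mm. So its perimeter = 58.70 mm. Layer 41 is larger (160.45 vs 58.70 mm).

layer 41 (z = 10.25 mm)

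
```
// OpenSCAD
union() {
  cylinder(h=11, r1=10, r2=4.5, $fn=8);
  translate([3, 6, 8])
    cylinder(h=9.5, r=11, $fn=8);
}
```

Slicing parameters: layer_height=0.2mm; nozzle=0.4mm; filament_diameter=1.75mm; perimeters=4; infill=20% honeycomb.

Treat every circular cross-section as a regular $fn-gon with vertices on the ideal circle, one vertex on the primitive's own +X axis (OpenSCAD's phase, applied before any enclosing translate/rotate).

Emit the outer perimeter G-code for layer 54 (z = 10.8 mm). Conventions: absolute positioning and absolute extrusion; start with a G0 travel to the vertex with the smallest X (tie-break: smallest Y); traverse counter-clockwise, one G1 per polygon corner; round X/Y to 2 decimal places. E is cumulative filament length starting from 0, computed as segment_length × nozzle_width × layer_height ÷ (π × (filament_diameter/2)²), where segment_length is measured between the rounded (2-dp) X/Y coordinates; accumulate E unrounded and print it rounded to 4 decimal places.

At z = 10.8 mm: the cone contributes a regular 8-gon of circumradius 4.600 (interpolated between r1=10 and r2=4.5 at t=0.982); the r=11 cylinder at (3, 6) gives a regular 8-gon of circumradius 11 (constant along its height); Merging all regions: the regions partially overlap (shared area 56.50 mm²), so overlapping operands fuse into one piece — 1 connected region. The outline is a single polygon with 12 vertices. Extrusion per mm of travel: 0.4 × 0.2 / (π × 0.875²) = 0.033260. Accumulating E over each segment gives final E = 2.2617.

G0 X-8.00 Y6.00 Z10.80
G1 X-4.78 Y-1.78 E0.2801
G1 X-3.67 Y-2.24 E0.3200
G1 X-3.25 Y-3.25 E0.3564
G1 X0.00 Y-4.60 E0.4734
G1 X1.02 Y-4.18 E0.5101
G1 X3.00 Y-5.00 E0.5814
G1 X10.78 Y-1.78 E0.8615
G1 X14.00 Y6.00 E1.1415
G1 X10.78 Y13.78 E1.4216
G1 X3.00 Y17.00 E1.7016
G1 X-4.78 Y13.78 E1.9817
G1 X-8.00 Y6.00 E2.2617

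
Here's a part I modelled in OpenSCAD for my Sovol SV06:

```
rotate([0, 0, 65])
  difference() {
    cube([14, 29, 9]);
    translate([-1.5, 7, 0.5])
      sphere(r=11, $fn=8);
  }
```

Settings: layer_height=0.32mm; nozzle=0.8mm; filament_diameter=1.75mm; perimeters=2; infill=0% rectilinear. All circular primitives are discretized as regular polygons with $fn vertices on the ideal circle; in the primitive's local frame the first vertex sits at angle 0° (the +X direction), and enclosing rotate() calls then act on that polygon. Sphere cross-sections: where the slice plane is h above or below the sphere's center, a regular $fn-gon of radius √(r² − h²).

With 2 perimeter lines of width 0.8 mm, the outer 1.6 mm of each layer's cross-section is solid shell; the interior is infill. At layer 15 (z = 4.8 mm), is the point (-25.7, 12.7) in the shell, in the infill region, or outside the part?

shell

At z = 4.8 mm: the 14×29 cube contributes its full rectangle; the r=11 sphere at (-1.5, 7) slices to a regular 8-gon of circumradius 10.125 (√(r²−h²) with h=4.3 from center); Subtracting the remaining from the first: starting from the 14×29 cube, the r=11 sphere at (-1.5, 7) partially overlaps it — only the 107.99 mm² overlap (of its 289.94 mm²) is removed, clipping the outline — 1 connected region; (whole slice rotated 65° about Z — lengths, areas and connectivity unchanged). Overall, the cross-section is a single solid region. Undo the 65° rotation: the query point maps to (0.649, 28.659) in the un-rotated model frame. The nearest boundary edge runs (0.00, 29.00)→(14.00, 29.00); distance from the point to it = 0.34 mm. The point is inside the cross-section, 0.34 mm from the nearest boundary — within the 1.6 mm shell band (2 × 0.8).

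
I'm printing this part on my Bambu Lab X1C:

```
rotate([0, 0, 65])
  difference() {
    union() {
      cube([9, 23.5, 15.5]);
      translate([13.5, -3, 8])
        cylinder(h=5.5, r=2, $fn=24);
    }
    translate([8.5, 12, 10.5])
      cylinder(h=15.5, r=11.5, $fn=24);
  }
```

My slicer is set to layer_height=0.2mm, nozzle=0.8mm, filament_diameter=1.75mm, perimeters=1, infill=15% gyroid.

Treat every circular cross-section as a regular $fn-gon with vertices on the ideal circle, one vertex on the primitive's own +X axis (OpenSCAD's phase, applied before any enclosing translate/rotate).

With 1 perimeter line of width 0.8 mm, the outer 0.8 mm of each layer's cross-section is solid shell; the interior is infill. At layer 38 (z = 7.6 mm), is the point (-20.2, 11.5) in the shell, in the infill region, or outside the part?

shell

At z = 7.6 mm: the cube (footprint 9×23.5) is included at this height; the cylinder at (13.5, -3) is not intersected at this z (z outside [8, 13.5]); Merging all regions: only the 9×23.5 cube is present, so the union is just that shape — 1 connected region; the cylinder at (8.5, 12) is not intersected at this z (z outside [10.5, 26]); Subtracting the remaining from the first: none of the subtracted shapes is present at this height, so the result so far is unchanged — 1 connected region; (rotated 65° about Z; rotation is an isometry so areas/perimeters/island counts are preserved). Overall, the cross-section is a single solid region. Undo the 65° rotation: the query point maps to (1.886, 23.168) in the un-rotated model frame. The nearest boundary edge runs (9.00, 23.50)→(0.00, 23.50); distance from the point to it = 0.33 mm. The point is inside the cross-section, 0.33 mm from the nearest boundary — within the 0.8 mm shell band (1 × 0.8).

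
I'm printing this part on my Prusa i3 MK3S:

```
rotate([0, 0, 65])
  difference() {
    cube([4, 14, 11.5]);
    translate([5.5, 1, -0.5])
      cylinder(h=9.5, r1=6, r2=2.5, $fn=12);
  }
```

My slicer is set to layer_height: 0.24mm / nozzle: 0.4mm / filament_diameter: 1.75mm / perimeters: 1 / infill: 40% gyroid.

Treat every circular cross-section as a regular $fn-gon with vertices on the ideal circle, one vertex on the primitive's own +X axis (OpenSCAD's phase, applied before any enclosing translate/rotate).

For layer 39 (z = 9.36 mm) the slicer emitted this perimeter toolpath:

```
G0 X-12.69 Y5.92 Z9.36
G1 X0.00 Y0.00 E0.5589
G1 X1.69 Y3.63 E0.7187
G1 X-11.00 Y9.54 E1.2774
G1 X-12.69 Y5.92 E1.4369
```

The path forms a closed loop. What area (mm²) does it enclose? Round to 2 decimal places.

56.00 mm²

Apply the shoelace formula to the sequence of (X, Y) vertices; enclosed area = 56.00 mm².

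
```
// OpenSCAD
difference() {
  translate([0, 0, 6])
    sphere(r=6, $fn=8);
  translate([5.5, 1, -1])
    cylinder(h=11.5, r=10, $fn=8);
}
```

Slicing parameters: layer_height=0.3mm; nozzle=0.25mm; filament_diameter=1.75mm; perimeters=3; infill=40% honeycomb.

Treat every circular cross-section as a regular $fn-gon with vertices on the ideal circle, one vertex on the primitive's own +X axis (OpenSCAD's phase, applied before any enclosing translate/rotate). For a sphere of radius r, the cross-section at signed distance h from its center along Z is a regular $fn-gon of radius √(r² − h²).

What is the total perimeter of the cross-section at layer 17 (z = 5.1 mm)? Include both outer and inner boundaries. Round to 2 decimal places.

23.45 mm

At z = 5.1 mm: the r=6 sphere contributes a regular 8-gon of circumradius √(6²−0.9²) = 5.932 (perimeter = 2·8·5.932·sin(180°/8) = 36.32 mm); the r=10 cylinder at (5.5, 1) contributes a regular 8-gon of circumradius 10 (perimeter = 2·8·10.000·sin(180°/8) = 61.23 mm); Subtracting the remaining from the first: starting from the r=6 sphere, the r=10 cylinder at (5.5, 1) partially overlaps it — only the 85.99 mm² overlap (of its 282.84 mm²) is removed, clipping the outline — boundary = 23.45 mm. Overall, the cross-section is a single solid region. Total boundary length (outer) = 23.45 mm.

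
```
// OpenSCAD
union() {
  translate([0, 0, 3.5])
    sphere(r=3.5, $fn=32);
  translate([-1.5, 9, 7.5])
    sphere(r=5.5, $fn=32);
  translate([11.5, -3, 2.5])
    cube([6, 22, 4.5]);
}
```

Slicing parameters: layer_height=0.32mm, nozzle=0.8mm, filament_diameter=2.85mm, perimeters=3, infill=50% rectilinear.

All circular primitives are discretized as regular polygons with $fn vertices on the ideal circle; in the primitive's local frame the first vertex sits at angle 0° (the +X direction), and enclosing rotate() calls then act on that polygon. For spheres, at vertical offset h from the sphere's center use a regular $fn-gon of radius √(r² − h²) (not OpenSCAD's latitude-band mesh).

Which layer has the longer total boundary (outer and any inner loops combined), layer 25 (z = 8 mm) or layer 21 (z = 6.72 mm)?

Layer 25 (z = 8): the sphere does not reach this height (|z−center|=4.500 > r=3.5); the r=5.5 sphere at (-1.5, 9) slices to a regular 32-gon of circumradius 5.477 (√(r²−h²) with h=0.5 from center) (perimeter = 2·32·5.477·sin(180°/32) = 34.36 mm); the cube at (11.5, -3) is absent (z outside [2.5, 7]); Taking the union: only the r=5.5 sphere at (-1.5, 9) is present, so the union is just that shape — boundary = 34.36 mm. So its perimeter = 34.36 mm. Layer 21 (z = 6.72): the r=3.5 sphere slices to a regular 32-gon of circumradius 1.372 (√(r²−h²) with h=3.22 from center) (perimeter = 2·32·1.372·sin(180°/32) = 8.60 mm); the sphere at (-1.5, 9): section is a regular 32-gon, circumradius = √(r²−h²) = √(5.5²−0.78²) = 5.444 (perimeter = 2·32·5.444·sin(180°/32) = 34.15 mm); the 6×22 cube at (11.5, -3) contributes its full rectangle (perimeter 56.00 mm); Merging all regions: the 3 present regions are separate (no shared area or edge), so areas and boundary lengths simply add and each stays a separate island — boundary = 98.76 mm. So its perimeter = 98.76 mm. Layer 21 is larger (98.76 vs 34.36 mm).

layer 21 (z = 6.72 mm)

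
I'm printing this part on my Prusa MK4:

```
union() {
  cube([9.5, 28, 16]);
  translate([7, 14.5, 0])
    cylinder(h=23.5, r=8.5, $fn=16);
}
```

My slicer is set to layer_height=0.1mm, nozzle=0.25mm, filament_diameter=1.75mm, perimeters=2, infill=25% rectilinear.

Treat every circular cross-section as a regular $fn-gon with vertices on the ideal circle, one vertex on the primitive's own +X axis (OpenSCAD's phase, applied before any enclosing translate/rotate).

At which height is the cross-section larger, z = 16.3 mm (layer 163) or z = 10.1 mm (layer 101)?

layer 101 (z = 10.1 mm)

Layer 163 (z = 16.3): the cube is not intersected at this z (z outside [0, 16]); the cylinder at (7, 14.5): section is a regular 16-gon, circumradius r=8.5 (area = (16/2)·8.500²·sin(360°/16) = 221.19 mm²); Taking the union: only the r=8.5 cylinder at (7, 14.5) is present, so the union is just that shape — area = 221.19 mm². So its area = 221.19 mm². Layer 101 (z = 10.1): the cube (footprint 9.5×28) is included at this height (area 266.00 mm²); the cylinder at (7, 14.5): section is a regular 16-gon, circumradius r=8.5 (area = (16/2)·8.500²·sin(360°/16) = 221.19 mm²); Taking the union: the regions partially overlap — summed areas 487.19 mm² minus the doubly-counted overlap 143.11 mm² gives 344.08 mm² — area = 344.08 mm². So its area = 344.08 mm². Layer 101 is larger (344.08 vs 221.19 mm²).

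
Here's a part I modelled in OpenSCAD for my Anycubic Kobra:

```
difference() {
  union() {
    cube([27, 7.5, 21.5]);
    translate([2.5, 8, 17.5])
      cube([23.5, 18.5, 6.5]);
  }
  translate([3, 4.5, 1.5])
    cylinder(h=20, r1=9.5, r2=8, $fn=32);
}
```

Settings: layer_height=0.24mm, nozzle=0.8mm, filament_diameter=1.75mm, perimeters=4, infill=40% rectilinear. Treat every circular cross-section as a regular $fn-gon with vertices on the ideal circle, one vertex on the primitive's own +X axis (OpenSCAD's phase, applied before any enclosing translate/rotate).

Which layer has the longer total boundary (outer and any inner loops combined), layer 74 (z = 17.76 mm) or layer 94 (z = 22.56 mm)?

Layer 74 (z = 17.76): the cube is present — its section is the full 27×7.5 rectangle (perimeter 69.00 mm); the cube at (2.5, 8) (footprint 23.5×18.5) is included at this height (perimeter 84.00 mm); Merging all regions: the 2 present regions are separate (no shared area or edge), so areas and boundary lengths simply add and each stays a separate island — boundary = 153.00 mm; the cone at (3, 4.5) (r1=9.5→r2=8) has section circumradius 8.280 here — a regular 32-gon (perimeter = 2·32·8.280·sin(180°/32) = 51.94 mm); After the difference (first − rest): starting from the result so far, the cone at (3, 4.5) partially overlaps it — only the 109.79 mm² overlap (of its 214.03 mm²) is removed, clipping the outline — boundary = 129.85 mm. So its perimeter = 129.85 mm. Layer 94 (z = 22.56): the cube does not reach this height (z outside [0, 21.5]); the cube at (2.5, 8) (footprint 23.5×18.5) is included at this height (perimeter 84.00 mm); Taking the union: only the 23.5×18.5 cube at (2.5, 8) is present, so the union is just that shape — boundary = 84.00 mm; the cone at (3, 4.5) is not intersected at this z (z outside [1.5, 21.5]); After the difference (first − rest): none of the subtracted shapes is present at this height, so that combined region is unchanged — boundary = 84.00 mm. So its perimeter = 84.00 mm. Layer 74 is larger (129.85 vs 84.00 mm).

layer 74 (z = 17.76 mm)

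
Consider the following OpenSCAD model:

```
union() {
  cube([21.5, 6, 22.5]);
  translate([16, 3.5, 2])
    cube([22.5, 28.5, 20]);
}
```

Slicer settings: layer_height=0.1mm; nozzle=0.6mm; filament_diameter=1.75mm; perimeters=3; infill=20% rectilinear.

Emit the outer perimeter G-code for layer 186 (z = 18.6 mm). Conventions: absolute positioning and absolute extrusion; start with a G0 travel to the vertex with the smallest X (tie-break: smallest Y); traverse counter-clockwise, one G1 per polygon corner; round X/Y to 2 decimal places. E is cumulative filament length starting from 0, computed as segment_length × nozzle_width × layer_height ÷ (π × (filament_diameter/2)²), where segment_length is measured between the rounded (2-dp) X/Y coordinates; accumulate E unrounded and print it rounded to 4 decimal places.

G0 X0.00 Y0.00 Z18.60
G1 X21.50 Y0.00 E0.5363
G1 X21.50 Y3.50 E0.6236
G1 X38.50 Y3.50 E1.0477
G1 X38.50 Y32.00 E1.7586
G1 X16.00 Y32.00 E2.3199
G1 X16.00 Y6.00 E2.9685
G1 X0.00 Y6.00 E3.3676
G1 X0.00 Y0.00 E3.5173

At z = 18.6 mm: the 21.5×6 cube contributes its full rectangle; the 22.5×28.5 cube at (16, 3.5) contributes its full rectangle; Combining (union): the regions partially overlap (shared area 13.75 mm²), so overlapping operands fuse into one piece — 1 connected region. The outline is a single polygon with 8 vertices. Extrusion per mm of travel: 0.6 × 0.1 / (π × 0.875²) = 0.024945. Accumulating E over each segment gives final E = 3.5173.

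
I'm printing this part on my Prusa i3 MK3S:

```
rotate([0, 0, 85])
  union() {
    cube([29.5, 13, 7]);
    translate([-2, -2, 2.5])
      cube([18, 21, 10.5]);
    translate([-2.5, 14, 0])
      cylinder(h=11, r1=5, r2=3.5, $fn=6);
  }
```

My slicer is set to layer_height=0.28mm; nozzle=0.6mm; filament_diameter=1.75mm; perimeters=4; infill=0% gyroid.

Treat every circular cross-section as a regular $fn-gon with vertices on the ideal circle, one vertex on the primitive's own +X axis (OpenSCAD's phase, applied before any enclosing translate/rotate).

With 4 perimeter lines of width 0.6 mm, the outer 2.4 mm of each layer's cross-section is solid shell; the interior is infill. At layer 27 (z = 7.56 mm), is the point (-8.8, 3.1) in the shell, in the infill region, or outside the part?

infill

At z = 7.56 mm: the cube is absent (z outside [0, 7]); the cube at (-2, -2) (footprint 18×21) is included at this height; the cone at (-2.5, 14) contributes a regular 6-gon of circumradius 3.969 (interpolated between r1=5 and r2=3.5 at t=0.687); Merging all regions: the regions partially overlap (shared area 17.03 mm²), so overlapping operands fuse into one piece — 1 connected region; (whole slice rotated 85° about Z — lengths, areas and connectivity unchanged). Overall, the cross-section is a single solid region. Undo the 85° rotation: the query point maps to (2.321, 9.037) in the un-rotated model frame. The nearest boundary edge runs (-2.00, -2.00)→(-2.00, 10.56); distance from the point to it = 4.32 mm. The point is inside the cross-section and 4.32 mm from the nearest boundary — more than the 2.4 mm shell width (4 × 0.6), so it's in the infill interior.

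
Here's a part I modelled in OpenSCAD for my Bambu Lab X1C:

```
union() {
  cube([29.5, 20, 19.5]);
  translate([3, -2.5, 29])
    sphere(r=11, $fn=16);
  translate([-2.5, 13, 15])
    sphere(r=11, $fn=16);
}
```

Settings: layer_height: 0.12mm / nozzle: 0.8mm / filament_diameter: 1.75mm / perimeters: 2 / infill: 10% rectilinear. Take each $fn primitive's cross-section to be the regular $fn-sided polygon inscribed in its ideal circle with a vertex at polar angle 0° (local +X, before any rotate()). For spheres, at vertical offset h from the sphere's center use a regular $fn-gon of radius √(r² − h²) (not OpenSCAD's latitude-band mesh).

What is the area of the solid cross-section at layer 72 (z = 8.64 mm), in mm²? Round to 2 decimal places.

At z = 8.64 mm: the cube (footprint 29.5×20) is included at this height (area 590.00 mm²); the sphere at (3, -2.5) is absent (|z−center|=20.360 > r=11); the sphere at (-2.5, 13): section is a regular 16-gon, circumradius = √(r²−h²) = √(11²−6.36²) = 8.975 (area = (16/2)·8.975²·sin(360°/16) = 246.60 mm²); Taking the union: the regions partially overlap — summed areas 836.60 mm² minus the doubly-counted overlap 77.13 mm² gives 759.48 mm² — area = 759.48 mm². Overall, the cross-section is a single solid region. Net area = 759.48 mm².

759.48 mm²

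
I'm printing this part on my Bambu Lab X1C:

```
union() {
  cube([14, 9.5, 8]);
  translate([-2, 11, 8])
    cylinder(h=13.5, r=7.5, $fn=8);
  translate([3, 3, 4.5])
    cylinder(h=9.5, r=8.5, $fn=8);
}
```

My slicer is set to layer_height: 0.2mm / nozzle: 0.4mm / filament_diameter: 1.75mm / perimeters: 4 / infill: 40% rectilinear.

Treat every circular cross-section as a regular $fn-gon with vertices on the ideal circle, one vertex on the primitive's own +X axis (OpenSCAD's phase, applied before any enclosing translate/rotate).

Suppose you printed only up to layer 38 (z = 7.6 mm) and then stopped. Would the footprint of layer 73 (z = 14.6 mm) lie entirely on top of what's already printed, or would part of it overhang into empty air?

Compare the two slices. At z = 7.6: the 14×9.5 cube contributes its full rectangle (area 133.00 mm²); the cylinder at (-2, 11) does not reach this height (z outside [8, 21.5]); the cylinder at (3, 3): section is a regular 8-gon, circumradius r=8.5 (area = (8/2)·8.500²·sin(360°/8) = 204.35 mm²); Combining (union): the regions partially overlap — summed areas 337.35 mm² minus the doubly-counted overlap 98.40 mm² gives 238.96 mm² — area = 238.96 mm². At z = 14.6: the cube is not intersected at this z (z outside [0, 8]); the cylinder at (-2, 11): section is a regular 8-gon, circumradius r=7.5 (area = (8/2)·7.500²·sin(360°/8) = 159.10 mm²); the cylinder at (3, 3) is not intersected at this z (z outside [4.5, 14]); Merging all regions: only the r=7.5 cylinder at (-2, 11) is present, so the union is just that shape — area = 159.10 mm². Checking containment: at z = 14.6 the cross-section extends beyond the z = 7.6 cross-section by about 111.84 mm².

part overhangs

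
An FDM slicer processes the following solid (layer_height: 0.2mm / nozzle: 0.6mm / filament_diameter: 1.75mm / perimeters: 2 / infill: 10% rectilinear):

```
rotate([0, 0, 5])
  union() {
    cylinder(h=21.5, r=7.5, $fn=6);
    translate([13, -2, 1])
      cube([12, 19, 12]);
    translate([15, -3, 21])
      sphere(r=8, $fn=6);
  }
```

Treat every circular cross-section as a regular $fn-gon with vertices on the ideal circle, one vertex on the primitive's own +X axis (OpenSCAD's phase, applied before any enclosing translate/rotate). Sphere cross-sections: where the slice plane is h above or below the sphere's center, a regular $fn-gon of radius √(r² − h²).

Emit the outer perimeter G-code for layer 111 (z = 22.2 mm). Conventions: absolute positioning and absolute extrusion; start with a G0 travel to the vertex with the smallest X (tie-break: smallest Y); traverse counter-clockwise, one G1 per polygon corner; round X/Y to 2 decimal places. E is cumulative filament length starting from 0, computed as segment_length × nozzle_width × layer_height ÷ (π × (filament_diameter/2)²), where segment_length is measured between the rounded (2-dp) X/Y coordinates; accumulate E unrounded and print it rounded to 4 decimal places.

At z = 22.2 mm: the cylinder does not reach this height (z outside [0, 21.5]); the cube at (13, -2) is absent (z outside [1, 13]); the sphere at (15, -3): section is a regular 6-gon, circumradius = √(r²−h²) = √(8²−1.2²) = 7.909; Taking the union: only the r=8 sphere at (15, -3) is present, so the union is just that shape — 1 connected region; (whole slice rotated 5° about Z — lengths, areas and connectivity unchanged). The outline is a single polygon with 6 vertices. Extrusion per mm of travel: 0.6 × 0.2 / (π × 0.875²) = 0.049890. Accumulating E over each segment gives final E = 2.3679.

G0 X7.32 Y-2.37 Z22.20
G1 X11.86 Y-8.85 E0.3947
G1 X19.74 Y-8.16 E0.7894
G1 X23.08 Y-0.99 E1.1840
G1 X18.55 Y5.49 E1.5784
G1 X10.67 Y4.80 E1.9731
G1 X7.32 Y-2.37 E2.3679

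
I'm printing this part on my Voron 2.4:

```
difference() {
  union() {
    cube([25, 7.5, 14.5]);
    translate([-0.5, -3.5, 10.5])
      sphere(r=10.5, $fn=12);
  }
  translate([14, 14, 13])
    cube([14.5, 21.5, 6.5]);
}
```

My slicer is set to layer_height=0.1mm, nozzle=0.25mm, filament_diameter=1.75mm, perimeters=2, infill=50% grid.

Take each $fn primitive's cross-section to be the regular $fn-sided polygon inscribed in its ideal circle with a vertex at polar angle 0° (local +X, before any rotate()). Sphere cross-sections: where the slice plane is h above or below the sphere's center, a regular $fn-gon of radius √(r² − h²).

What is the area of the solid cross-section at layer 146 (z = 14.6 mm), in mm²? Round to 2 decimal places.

At z = 14.6 mm: the cube is absent (z outside [0, 14.5]); the r=10.5 sphere at (-0.5, -3.5) contributes a regular 12-gon of circumradius √(10.5²−4.1²) = 9.666 (area = (12/2)·9.666²·sin(360°/12) = 280.32 mm²); Merging all regions: only the r=10.5 sphere at (-0.5, -3.5) is present, so the union is just that shape — area = 280.32 mm²; the 14.5×21.5 cube at (14, 14) contributes its full rectangle (area 311.75 mm²); Taking the first minus the rest: starting from the result so far (280.32 mm²), the 14.5×21.5 cube at (14, 14) misses the remaining region (no effect) — area = 280.32 mm². Overall, the cross-section is a single solid region. Net area = 280.32 mm².

280.32 mm²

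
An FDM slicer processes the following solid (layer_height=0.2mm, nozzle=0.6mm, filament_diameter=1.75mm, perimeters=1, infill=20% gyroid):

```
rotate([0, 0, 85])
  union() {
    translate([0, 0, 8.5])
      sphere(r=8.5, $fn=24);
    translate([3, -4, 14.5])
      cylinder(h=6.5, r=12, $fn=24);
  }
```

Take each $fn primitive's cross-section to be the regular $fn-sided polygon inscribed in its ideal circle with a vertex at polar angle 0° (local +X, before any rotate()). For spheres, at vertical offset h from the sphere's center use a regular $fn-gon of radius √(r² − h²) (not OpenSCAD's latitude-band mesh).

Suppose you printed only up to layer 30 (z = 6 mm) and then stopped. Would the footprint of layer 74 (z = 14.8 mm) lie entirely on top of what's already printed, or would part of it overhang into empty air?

part overhangs

Compare the two slices. At z = 6: the sphere: section is a regular 24-gon, circumradius = √(r²−h²) = √(8.5²−2.5²) = 8.124 (area = (24/2)·8.124²·sin(360°/24) = 204.98 mm²); the cylinder at (3, -4) does not reach this height (z outside [14.5, 21]); Merging all regions: only the r=8.5 sphere is present, so the union is just that shape — area = 204.98 mm²; (whole slice rotated 85° about Z — lengths, areas and connectivity unchanged). At z = 14.8: the r=8.5 sphere slices to a regular 24-gon of circumradius 5.706 (√(r²−h²) with h=6.3 from center) (area = (24/2)·5.706²·sin(360°/24) = 101.13 mm²); the r=12 cylinder at (3, -4) contributes a regular 24-gon of circumradius 12 (area = (24/2)·12.000²·sin(360°/24) = 447.24 mm²); Taking the union: the r=8.5 sphere lies entirely inside the r=12 cylinder at (3, -4), so the union is just the r=12 cylinder at (3, -4) — area = 447.24 mm²; (whole slice rotated 85° about Z — lengths, areas and connectivity unchanged). Checking containment: at z = 14.8 the cross-section extends beyond the z = 6 cross-section by about 252.46 mm².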